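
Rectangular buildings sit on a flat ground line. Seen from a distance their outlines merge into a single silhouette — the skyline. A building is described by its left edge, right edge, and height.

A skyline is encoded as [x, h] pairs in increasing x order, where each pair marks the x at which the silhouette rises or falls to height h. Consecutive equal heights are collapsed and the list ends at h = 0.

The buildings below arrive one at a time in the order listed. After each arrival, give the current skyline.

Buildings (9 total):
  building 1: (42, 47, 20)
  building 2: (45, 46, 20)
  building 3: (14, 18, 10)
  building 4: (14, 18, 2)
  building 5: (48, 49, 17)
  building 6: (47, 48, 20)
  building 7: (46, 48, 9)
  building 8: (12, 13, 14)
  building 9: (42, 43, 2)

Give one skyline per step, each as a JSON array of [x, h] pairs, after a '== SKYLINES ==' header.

== SKYLINES ==
[[42,20],[47,0]]
[[42,20],[47,0]]
[[14,10],[18,0],[42,20],[47,0]]
[[14,10],[18,0],[42,20],[47,0]]
[[14,10],[18,0],[42,20],[47,0],[48,17],[49,0]]
[[14,10],[18,0],[42,20],[48,17],[49,0]]
[[14,10],[18,0],[42,20],[48,17],[49,0]]
[[12,14],[13,0],[14,10],[18,0],[42,20],[48,17],[49,0]]
[[12,14],[13,0],[14,10],[18,0],[42,20],[48,17],[49,0]]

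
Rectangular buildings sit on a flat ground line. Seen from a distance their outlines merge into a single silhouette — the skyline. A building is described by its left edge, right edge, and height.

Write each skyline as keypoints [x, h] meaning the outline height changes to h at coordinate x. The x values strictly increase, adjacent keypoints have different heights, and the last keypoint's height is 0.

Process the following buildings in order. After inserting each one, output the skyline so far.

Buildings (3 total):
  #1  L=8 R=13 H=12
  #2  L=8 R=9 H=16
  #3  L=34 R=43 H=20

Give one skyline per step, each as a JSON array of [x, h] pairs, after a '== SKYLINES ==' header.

== SKYLINES ==
[[8,12],[13,0]]
[[8,16],[9,12],[13,0]]
[[8,16],[9,12],[13,0],[34,20],[43,0]]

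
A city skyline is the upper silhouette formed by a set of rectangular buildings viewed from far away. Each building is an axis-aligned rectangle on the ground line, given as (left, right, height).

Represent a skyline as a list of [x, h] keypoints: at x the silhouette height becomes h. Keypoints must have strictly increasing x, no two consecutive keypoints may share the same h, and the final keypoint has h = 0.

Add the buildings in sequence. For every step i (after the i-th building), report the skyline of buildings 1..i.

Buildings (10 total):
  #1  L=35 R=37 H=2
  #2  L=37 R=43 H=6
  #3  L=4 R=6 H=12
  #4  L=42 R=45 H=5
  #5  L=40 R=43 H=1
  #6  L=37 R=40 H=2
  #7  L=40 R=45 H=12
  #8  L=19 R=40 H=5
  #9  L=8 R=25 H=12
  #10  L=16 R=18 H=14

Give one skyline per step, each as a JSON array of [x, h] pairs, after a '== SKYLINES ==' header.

== SKYLINES ==
[[35,2],[37,0]]
[[35,2],[37,6],[43,0]]
[[4,12],[6,0],[35,2],[37,6],[43,0]]
[[4,12],[6,0],[35,2],[37,6],[43,5],[45,0]]
[[4,12],[6,0],[35,2],[37,6],[43,5],[45,0]]
[[4,12],[6,0],[35,2],[37,6],[43,5],[45,0]]
[[4,12],[6,0],[35,2],[37,6],[40,12],[45,0]]
[[4,12],[6,0],[19,5],[37,6],[40,12],[45,0]]
[[4,12],[6,0],[8,12],[25,5],[37,6],[40,12],[45,0]]
[[4,12],[6,0],[8,12],[16,14],[18,12],[25,5],[37,6],[40,12],[45,0]]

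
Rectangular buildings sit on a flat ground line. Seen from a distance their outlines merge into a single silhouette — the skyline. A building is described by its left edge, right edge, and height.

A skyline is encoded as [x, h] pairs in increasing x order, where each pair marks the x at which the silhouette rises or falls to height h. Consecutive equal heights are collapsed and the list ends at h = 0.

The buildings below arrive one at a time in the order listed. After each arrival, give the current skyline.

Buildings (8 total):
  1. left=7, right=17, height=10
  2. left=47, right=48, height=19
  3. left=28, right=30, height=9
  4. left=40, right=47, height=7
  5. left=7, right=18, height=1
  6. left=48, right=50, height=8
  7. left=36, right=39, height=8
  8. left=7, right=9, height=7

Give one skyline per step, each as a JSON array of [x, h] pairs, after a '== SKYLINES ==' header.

== SKYLINES ==
[[7,10],[17,0]]
[[7,10],[17,0],[47,19],[48,0]]
[[7,10],[17,0],[28,9],[30,0],[47,19],[48,0]]
[[7,10],[17,0],[28,9],[30,0],[40,7],[47,19],[48,0]]
[[7,10],[17,1],[18,0],[28,9],[30,0],[40,7],[47,19],[48,0]]
[[7,10],[17,1],[18,0],[28,9],[30,0],[40,7],[47,19],[48,8],[50,0]]
[[7,10],[17,1],[18,0],[28,9],[30,0],[36,8],[39,0],[40,7],[47,19],[48,8],[50,0]]
[[7,10],[17,1],[18,0],[28,9],[30,0],[36,8],[39,0],[40,7],[47,19],[48,8],[50,0]]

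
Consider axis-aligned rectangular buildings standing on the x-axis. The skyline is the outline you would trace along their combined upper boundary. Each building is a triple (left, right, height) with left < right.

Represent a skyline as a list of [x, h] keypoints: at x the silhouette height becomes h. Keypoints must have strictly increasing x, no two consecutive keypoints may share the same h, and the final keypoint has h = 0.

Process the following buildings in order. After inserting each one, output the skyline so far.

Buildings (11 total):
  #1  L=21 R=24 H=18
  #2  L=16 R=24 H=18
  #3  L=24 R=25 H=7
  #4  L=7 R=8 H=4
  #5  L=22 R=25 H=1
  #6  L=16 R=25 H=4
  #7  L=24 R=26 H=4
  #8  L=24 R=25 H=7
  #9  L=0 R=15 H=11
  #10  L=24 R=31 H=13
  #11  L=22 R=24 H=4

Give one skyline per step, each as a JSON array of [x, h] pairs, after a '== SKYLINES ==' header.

== SKYLINES ==
[[21,18],[24,0]]
[[16,18],[24,0]]
[[16,18],[24,7],[25,0]]
[[7,4],[8,0],[16,18],[24,7],[25,0]]
[[7,4],[8,0],[16,18],[24,7],[25,0]]
[[7,4],[8,0],[16,18],[24,7],[25,0]]
[[7,4],[8,0],[16,18],[24,7],[25,4],[26,0]]
[[7,4],[8,0],[16,18],[24,7],[25,4],[26,0]]
[[0,11],[15,0],[16,18],[24,7],[25,4],[26,0]]
[[0,11],[15,0],[16,18],[24,13],[31,0]]
[[0,11],[15,0],[16,18],[24,13],[31,0]]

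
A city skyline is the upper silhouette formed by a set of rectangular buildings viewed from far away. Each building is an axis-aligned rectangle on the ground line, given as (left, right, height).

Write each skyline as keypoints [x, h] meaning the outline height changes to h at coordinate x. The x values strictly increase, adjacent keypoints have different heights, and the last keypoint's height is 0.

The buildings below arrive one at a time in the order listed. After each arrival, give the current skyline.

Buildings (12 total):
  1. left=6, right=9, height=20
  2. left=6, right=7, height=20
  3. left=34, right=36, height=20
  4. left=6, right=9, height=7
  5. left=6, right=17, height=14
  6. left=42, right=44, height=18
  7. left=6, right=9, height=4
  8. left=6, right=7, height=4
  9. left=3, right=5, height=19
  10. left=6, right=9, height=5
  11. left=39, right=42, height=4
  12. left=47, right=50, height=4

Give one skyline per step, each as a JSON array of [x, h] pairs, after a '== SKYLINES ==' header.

== SKYLINES ==
[[6,20],[9,0]]
[[6,20],[9,0]]
[[6,20],[9,0],[34,20],[36,0]]
[[6,20],[9,0],[34,20],[36,0]]
[[6,20],[9,14],[17,0],[34,20],[36,0]]
[[6,20],[9,14],[17,0],[34,20],[36,0],[42,18],[44,0]]
[[6,20],[9,14],[17,0],[34,20],[36,0],[42,18],[44,0]]
[[6,20],[9,14],[17,0],[34,20],[36,0],[42,18],[44,0]]
[[3,19],[5,0],[6,20],[9,14],[17,0],[34,20],[36,0],[42,18],[44,0]]
[[3,19],[5,0],[6,20],[9,14],[17,0],[34,20],[36,0],[42,18],[44,0]]
[[3,19],[5,0],[6,20],[9,14],[17,0],[34,20],[36,0],[39,4],[42,18],[44,0]]
[[3,19],[5,0],[6,20],[9,14],[17,0],[34,20],[36,0],[39,4],[42,18],[44,0],[47,4],[50,0]]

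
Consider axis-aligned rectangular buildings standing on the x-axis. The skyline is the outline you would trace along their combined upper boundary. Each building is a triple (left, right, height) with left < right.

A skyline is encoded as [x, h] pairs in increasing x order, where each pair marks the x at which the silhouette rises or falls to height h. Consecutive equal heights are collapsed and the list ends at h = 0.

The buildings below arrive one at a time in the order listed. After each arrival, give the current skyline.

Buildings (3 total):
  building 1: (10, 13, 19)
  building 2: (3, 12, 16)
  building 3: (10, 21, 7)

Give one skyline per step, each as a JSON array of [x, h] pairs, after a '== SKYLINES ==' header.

== SKYLINES ==
[[10,19],[13,0]]
[[3,16],[10,19],[13,0]]
[[3,16],[10,19],[13,7],[21,0]]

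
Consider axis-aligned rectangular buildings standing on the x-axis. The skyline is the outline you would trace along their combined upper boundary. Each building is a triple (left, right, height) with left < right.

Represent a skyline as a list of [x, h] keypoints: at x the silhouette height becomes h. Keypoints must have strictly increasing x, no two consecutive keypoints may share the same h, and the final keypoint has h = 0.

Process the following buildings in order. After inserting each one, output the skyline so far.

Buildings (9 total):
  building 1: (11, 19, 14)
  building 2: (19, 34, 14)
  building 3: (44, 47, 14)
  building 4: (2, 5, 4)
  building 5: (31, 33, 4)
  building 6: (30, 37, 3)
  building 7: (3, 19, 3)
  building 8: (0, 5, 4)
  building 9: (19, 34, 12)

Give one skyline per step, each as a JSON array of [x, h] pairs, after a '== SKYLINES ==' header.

== SKYLINES ==
[[11,14],[19,0]]
[[11,14],[34,0]]
[[11,14],[34,0],[44,14],[47,0]]
[[2,4],[5,0],[11,14],[34,0],[44,14],[47,0]]
[[2,4],[5,0],[11,14],[34,0],[44,14],[47,0]]
[[2,4],[5,0],[11,14],[34,3],[37,0],[44,14],[47,0]]
[[2,4],[5,3],[11,14],[34,3],[37,0],[44,14],[47,0]]
[[0,4],[5,3],[11,14],[34,3],[37,0],[44,14],[47,0]]
[[0,4],[5,3],[11,14],[34,3],[37,0],[44,14],[47,0]]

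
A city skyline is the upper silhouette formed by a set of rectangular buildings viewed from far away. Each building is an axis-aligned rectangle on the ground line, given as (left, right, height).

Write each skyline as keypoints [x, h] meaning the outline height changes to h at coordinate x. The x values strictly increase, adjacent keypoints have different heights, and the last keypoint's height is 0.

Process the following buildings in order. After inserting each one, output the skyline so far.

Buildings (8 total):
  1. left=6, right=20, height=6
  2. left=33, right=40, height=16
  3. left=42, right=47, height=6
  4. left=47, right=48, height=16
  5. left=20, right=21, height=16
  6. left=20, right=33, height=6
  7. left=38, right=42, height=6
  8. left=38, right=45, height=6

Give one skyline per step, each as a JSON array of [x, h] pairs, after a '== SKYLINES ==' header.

== SKYLINES ==
[[6,6],[20,0]]
[[6,6],[20,0],[33,16],[40,0]]
[[6,6],[20,0],[33,16],[40,0],[42,6],[47,0]]
[[6,6],[20,0],[33,16],[40,0],[42,6],[47,16],[48,0]]
[[6,6],[20,16],[21,0],[33,16],[40,0],[42,6],[47,16],[48,0]]
[[6,6],[20,16],[21,6],[33,16],[40,0],[42,6],[47,16],[48,0]]
[[6,6],[20,16],[21,6],[33,16],[40,6],[47,16],[48,0]]
[[6,6],[20,16],[21,6],[33,16],[40,6],[47,16],[48,0]]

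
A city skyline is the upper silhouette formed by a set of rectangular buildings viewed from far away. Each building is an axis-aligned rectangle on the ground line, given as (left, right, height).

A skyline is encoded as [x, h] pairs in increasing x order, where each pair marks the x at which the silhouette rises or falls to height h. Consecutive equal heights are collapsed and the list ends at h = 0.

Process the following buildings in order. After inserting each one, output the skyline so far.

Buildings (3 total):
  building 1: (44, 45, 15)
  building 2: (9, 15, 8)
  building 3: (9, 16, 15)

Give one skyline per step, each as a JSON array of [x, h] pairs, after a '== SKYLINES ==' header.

== SKYLINES ==
[[44,15],[45,0]]
[[9,8],[15,0],[44,15],[45,0]]
[[9,15],[16,0],[44,15],[45,0]]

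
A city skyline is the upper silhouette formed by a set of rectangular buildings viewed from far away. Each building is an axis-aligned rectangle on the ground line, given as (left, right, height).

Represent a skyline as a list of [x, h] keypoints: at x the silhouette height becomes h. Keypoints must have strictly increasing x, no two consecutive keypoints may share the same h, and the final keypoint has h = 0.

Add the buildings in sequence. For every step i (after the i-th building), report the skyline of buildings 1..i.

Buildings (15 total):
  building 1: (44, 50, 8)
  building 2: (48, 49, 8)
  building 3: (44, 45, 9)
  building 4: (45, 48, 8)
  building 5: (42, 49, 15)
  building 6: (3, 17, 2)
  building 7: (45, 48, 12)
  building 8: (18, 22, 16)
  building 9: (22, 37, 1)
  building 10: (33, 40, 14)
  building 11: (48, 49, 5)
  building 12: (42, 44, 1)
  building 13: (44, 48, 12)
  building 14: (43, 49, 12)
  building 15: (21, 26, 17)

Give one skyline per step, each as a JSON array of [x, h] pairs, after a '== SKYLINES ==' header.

== SKYLINES ==
[[44,8],[50,0]]
[[44,8],[50,0]]
[[44,9],[45,8],[50,0]]
[[44,9],[45,8],[50,0]]
[[42,15],[49,8],[50,0]]
[[3,2],[17,0],[42,15],[49,8],[50,0]]
[[3,2],[17,0],[42,15],[49,8],[50,0]]
[[3,2],[17,0],[18,16],[22,0],[42,15],[49,8],[50,0]]
[[3,2],[17,0],[18,16],[22,1],[37,0],[42,15],[49,8],[50,0]]
[[3,2],[17,0],[18,16],[22,1],[33,14],[40,0],[42,15],[49,8],[50,0]]
[[3,2],[17,0],[18,16],[22,1],[33,14],[40,0],[42,15],[49,8],[50,0]]
[[3,2],[17,0],[18,16],[22,1],[33,14],[40,0],[42,15],[49,8],[50,0]]
[[3,2],[17,0],[18,16],[22,1],[33,14],[40,0],[42,15],[49,8],[50,0]]
[[3,2],[17,0],[18,16],[22,1],[33,14],[40,0],[42,15],[49,8],[50,0]]
[[3,2],[17,0],[18,16],[21,17],[26,1],[33,14],[40,0],[42,15],[49,8],[50,0]]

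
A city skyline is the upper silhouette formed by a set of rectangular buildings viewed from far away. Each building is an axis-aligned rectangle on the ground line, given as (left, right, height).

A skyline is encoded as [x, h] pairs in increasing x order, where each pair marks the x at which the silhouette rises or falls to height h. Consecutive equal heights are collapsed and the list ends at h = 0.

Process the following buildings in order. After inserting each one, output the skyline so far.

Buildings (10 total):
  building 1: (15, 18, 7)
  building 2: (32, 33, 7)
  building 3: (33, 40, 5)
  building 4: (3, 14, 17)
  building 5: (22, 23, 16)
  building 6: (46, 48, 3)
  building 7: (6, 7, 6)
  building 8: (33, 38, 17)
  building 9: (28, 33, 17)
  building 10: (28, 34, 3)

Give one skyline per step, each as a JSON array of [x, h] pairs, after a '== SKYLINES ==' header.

== SKYLINES ==
[[15,7],[18,0]]
[[15,7],[18,0],[32,7],[33,0]]
[[15,7],[18,0],[32,7],[33,5],[40,0]]
[[3,17],[14,0],[15,7],[18,0],[32,7],[33,5],[40,0]]
[[3,17],[14,0],[15,7],[18,0],[22,16],[23,0],[32,7],[33,5],[40,0]]
[[3,17],[14,0],[15,7],[18,0],[22,16],[23,0],[32,7],[33,5],[40,0],[46,3],[48,0]]
[[3,17],[14,0],[15,7],[18,0],[22,16],[23,0],[32,7],[33,5],[40,0],[46,3],[48,0]]
[[3,17],[14,0],[15,7],[18,0],[22,16],[23,0],[32,7],[33,17],[38,5],[40,0],[46,3],[48,0]]
[[3,17],[14,0],[15,7],[18,0],[22,16],[23,0],[28,17],[38,5],[40,0],[46,3],[48,0]]
[[3,17],[14,0],[15,7],[18,0],[22,16],[23,0],[28,17],[38,5],[40,0],[46,3],[48,0]]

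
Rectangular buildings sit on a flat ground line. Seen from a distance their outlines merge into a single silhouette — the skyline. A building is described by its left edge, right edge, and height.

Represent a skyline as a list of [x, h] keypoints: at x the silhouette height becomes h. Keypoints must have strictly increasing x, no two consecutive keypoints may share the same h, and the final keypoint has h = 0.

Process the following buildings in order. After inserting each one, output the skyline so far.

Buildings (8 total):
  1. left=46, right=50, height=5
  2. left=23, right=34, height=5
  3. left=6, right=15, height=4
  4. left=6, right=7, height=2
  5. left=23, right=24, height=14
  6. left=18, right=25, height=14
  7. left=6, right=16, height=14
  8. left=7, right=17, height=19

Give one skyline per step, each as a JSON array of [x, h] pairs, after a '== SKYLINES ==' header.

== SKYLINES ==
[[46,5],[50,0]]
[[23,5],[34,0],[46,5],[50,0]]
[[6,4],[15,0],[23,5],[34,0],[46,5],[50,0]]
[[6,4],[15,0],[23,5],[34,0],[46,5],[50,0]]
[[6,4],[15,0],[23,14],[24,5],[34,0],[46,5],[50,0]]
[[6,4],[15,0],[18,14],[25,5],[34,0],[46,5],[50,0]]
[[6,14],[16,0],[18,14],[25,5],[34,0],[46,5],[50,0]]
[[6,14],[7,19],[17,0],[18,14],[25,5],[34,0],[46,5],[50,0]]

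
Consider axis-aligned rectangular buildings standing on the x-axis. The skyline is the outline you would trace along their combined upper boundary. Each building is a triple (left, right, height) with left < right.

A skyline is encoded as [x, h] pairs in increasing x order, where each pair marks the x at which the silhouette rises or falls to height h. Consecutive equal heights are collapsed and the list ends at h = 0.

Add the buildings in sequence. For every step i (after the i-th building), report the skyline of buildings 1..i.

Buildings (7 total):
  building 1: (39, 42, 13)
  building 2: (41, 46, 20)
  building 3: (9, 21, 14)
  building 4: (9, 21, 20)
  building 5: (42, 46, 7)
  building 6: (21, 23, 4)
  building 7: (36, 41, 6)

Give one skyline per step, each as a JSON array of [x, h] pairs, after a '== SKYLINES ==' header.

== SKYLINES ==
[[39,13],[42,0]]
[[39,13],[41,20],[46,0]]
[[9,14],[21,0],[39,13],[41,20],[46,0]]
[[9,20],[21,0],[39,13],[41,20],[46,0]]
[[9,20],[21,0],[39,13],[41,20],[46,0]]
[[9,20],[21,4],[23,0],[39,13],[41,20],[46,0]]
[[9,20],[21,4],[23,0],[36,6],[39,13],[41,20],[46,0]]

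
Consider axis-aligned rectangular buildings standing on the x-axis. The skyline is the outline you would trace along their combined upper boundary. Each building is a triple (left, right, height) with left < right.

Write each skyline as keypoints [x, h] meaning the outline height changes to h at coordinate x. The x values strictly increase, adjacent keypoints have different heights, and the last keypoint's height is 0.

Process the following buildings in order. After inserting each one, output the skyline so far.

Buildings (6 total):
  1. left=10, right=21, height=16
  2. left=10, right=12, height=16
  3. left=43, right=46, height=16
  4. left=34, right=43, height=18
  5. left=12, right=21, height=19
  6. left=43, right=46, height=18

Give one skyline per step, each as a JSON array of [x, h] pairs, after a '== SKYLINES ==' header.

== SKYLINES ==
[[10,16],[21,0]]
[[10,16],[21,0]]
[[10,16],[21,0],[43,16],[46,0]]
[[10,16],[21,0],[34,18],[43,16],[46,0]]
[[10,16],[12,19],[21,0],[34,18],[43,16],[46,0]]
[[10,16],[12,19],[21,0],[34,18],[46,0]]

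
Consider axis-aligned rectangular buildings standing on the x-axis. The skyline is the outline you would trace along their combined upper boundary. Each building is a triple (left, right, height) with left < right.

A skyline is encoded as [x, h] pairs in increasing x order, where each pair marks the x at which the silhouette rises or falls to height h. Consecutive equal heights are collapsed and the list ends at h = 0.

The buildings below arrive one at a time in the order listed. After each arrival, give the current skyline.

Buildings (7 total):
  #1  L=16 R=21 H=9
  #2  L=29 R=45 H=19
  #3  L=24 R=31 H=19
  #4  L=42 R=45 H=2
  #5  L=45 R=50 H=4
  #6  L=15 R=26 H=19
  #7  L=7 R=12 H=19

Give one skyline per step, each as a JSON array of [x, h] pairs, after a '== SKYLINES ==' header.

== SKYLINES ==
[[16,9],[21,0]]
[[16,9],[21,0],[29,19],[45,0]]
[[16,9],[21,0],[24,19],[45,0]]
[[16,9],[21,0],[24,19],[45,0]]
[[16,9],[21,0],[24,19],[45,4],[50,0]]
[[15,19],[45,4],[50,0]]
[[7,19],[12,0],[15,19],[45,4],[50,0]]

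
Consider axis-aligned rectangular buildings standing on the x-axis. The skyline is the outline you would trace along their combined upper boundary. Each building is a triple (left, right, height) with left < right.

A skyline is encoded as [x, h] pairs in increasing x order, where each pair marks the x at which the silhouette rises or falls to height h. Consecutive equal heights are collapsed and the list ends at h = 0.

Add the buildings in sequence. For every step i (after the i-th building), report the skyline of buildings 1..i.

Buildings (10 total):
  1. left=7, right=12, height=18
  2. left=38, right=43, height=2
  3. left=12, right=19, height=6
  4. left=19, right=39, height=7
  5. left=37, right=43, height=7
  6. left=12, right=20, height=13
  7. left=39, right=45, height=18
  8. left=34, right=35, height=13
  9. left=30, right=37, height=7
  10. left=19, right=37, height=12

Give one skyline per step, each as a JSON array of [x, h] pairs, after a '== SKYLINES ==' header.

== SKYLINES ==
[[7,18],[12,0]]
[[7,18],[12,0],[38,2],[43,0]]
[[7,18],[12,6],[19,0],[38,2],[43,0]]
[[7,18],[12,6],[19,7],[39,2],[43,0]]
[[7,18],[12,6],[19,7],[43,0]]
[[7,18],[12,13],[20,7],[43,0]]
[[7,18],[12,13],[20,7],[39,18],[45,0]]
[[7,18],[12,13],[20,7],[34,13],[35,7],[39,18],[45,0]]
[[7,18],[12,13],[20,7],[34,13],[35,7],[39,18],[45,0]]
[[7,18],[12,13],[20,12],[34,13],[35,12],[37,7],[39,18],[45,0]]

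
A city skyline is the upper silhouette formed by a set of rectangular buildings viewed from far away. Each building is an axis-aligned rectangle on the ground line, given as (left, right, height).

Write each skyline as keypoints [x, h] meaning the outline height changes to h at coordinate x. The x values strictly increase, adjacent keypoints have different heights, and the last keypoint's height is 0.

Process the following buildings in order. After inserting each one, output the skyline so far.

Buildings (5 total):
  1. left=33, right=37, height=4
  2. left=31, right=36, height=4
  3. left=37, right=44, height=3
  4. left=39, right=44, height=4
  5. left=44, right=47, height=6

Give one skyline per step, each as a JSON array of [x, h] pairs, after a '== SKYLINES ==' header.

== SKYLINES ==
[[33,4],[37,0]]
[[31,4],[37,0]]
[[31,4],[37,3],[44,0]]
[[31,4],[37,3],[39,4],[44,0]]
[[31,4],[37,3],[39,4],[44,6],[47,0]]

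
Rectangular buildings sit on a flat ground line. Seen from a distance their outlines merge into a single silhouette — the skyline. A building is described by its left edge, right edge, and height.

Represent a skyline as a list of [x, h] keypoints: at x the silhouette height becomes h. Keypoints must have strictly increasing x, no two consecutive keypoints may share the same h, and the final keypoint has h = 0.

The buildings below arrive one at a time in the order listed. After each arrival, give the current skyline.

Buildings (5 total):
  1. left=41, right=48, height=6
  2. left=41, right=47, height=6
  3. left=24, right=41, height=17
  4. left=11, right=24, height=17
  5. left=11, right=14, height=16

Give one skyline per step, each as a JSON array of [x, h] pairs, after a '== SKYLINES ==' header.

== SKYLINES ==
[[41,6],[48,0]]
[[41,6],[48,0]]
[[24,17],[41,6],[48,0]]
[[11,17],[41,6],[48,0]]
[[11,17],[41,6],[48,0]]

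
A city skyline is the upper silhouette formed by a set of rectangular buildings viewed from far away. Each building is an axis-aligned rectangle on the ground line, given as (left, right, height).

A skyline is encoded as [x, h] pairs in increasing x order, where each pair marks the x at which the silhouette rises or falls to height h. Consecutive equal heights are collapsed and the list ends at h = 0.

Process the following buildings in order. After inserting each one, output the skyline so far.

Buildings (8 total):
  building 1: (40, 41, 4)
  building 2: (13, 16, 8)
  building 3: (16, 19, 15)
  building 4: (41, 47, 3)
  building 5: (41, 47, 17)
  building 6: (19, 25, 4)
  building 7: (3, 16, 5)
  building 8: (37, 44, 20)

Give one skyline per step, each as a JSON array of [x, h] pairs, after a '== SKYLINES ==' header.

== SKYLINES ==
[[40,4],[41,0]]
[[13,8],[16,0],[40,4],[41,0]]
[[13,8],[16,15],[19,0],[40,4],[41,0]]
[[13,8],[16,15],[19,0],[40,4],[41,3],[47,0]]
[[13,8],[16,15],[19,0],[40,4],[41,17],[47,0]]
[[13,8],[16,15],[19,4],[25,0],[40,4],[41,17],[47,0]]
[[3,5],[13,8],[16,15],[19,4],[25,0],[40,4],[41,17],[47,0]]
[[3,5],[13,8],[16,15],[19,4],[25,0],[37,20],[44,17],[47,0]]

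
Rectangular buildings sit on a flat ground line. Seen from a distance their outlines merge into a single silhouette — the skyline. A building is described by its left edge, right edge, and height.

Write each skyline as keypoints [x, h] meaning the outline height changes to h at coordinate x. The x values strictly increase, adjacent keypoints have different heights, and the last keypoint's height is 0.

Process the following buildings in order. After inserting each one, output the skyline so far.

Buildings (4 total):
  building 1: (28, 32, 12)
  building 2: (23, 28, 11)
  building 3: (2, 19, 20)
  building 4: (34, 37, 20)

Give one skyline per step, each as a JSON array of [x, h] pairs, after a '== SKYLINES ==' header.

== SKYLINES ==
[[28,12],[32,0]]
[[23,11],[28,12],[32,0]]
[[2,20],[19,0],[23,11],[28,12],[32,0]]
[[2,20],[19,0],[23,11],[28,12],[32,0],[34,20],[37,0]]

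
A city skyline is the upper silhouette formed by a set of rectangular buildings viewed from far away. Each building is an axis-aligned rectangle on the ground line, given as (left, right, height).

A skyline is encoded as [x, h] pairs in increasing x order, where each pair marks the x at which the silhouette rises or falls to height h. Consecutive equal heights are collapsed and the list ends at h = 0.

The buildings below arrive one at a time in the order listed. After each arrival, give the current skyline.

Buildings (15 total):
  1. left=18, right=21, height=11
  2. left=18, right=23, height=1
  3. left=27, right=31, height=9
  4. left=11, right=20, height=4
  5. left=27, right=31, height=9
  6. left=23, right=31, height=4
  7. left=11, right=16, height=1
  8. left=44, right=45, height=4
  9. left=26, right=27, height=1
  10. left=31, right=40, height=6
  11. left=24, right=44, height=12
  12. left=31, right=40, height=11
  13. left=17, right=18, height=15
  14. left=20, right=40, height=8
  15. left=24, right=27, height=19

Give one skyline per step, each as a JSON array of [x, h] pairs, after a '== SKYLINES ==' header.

== SKYLINES ==
[[18,11],[21,0]]
[[18,11],[21,1],[23,0]]
[[18,11],[21,1],[23,0],[27,9],[31,0]]
[[11,4],[18,11],[21,1],[23,0],[27,9],[31,0]]
[[11,4],[18,11],[21,1],[23,0],[27,9],[31,0]]
[[11,4],[18,11],[21,1],[23,4],[27,9],[31,0]]
[[11,4],[18,11],[21,1],[23,4],[27,9],[31,0]]
[[11,4],[18,11],[21,1],[23,4],[27,9],[31,0],[44,4],[45,0]]
[[11,4],[18,11],[21,1],[23,4],[27,9],[31,0],[44,4],[45,0]]
[[11,4],[18,11],[21,1],[23,4],[27,9],[31,6],[40,0],[44,4],[45,0]]
[[11,4],[18,11],[21,1],[23,4],[24,12],[44,4],[45,0]]
[[11,4],[18,11],[21,1],[23,4],[24,12],[44,4],[45,0]]
[[11,4],[17,15],[18,11],[21,1],[23,4],[24,12],[44,4],[45,0]]
[[11,4],[17,15],[18,11],[21,8],[24,12],[44,4],[45,0]]
[[11,4],[17,15],[18,11],[21,8],[24,19],[27,12],[44,4],[45,0]]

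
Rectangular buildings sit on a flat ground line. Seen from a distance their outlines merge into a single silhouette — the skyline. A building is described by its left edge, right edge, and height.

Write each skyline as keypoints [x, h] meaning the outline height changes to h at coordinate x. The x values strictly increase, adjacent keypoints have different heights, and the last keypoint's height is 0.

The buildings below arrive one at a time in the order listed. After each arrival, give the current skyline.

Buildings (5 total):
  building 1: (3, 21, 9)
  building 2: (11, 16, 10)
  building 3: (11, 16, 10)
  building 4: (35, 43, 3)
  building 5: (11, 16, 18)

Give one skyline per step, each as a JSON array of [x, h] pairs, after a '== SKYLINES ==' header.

== SKYLINES ==
[[3,9],[21,0]]
[[3,9],[11,10],[16,9],[21,0]]
[[3,9],[11,10],[16,9],[21,0]]
[[3,9],[11,10],[16,9],[21,0],[35,3],[43,0]]
[[3,9],[11,18],[16,9],[21,0],[35,3],[43,0]]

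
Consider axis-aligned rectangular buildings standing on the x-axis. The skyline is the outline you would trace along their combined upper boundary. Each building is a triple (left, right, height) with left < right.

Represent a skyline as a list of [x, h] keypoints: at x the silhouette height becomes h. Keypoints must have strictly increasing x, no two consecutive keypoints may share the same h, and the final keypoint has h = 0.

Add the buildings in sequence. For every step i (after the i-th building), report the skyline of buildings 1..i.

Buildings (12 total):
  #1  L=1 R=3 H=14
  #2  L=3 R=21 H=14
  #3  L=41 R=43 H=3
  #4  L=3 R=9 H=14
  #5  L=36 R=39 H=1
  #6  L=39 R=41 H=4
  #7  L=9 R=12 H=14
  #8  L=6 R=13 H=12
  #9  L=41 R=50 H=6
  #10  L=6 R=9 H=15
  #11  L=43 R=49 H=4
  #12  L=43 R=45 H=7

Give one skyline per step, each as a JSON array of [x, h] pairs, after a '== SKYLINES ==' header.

== SKYLINES ==
[[1,14],[3,0]]
[[1,14],[21,0]]
[[1,14],[21,0],[41,3],[43,0]]
[[1,14],[21,0],[41,3],[43,0]]
[[1,14],[21,0],[36,1],[39,0],[41,3],[43,0]]
[[1,14],[21,0],[36,1],[39,4],[41,3],[43,0]]
[[1,14],[21,0],[36,1],[39,4],[41,3],[43,0]]
[[1,14],[21,0],[36,1],[39,4],[41,3],[43,0]]
[[1,14],[21,0],[36,1],[39,4],[41,6],[50,0]]
[[1,14],[6,15],[9,14],[21,0],[36,1],[39,4],[41,6],[50,0]]
[[1,14],[6,15],[9,14],[21,0],[36,1],[39,4],[41,6],[50,0]]
[[1,14],[6,15],[9,14],[21,0],[36,1],[39,4],[41,6],[43,7],[45,6],[50,0]]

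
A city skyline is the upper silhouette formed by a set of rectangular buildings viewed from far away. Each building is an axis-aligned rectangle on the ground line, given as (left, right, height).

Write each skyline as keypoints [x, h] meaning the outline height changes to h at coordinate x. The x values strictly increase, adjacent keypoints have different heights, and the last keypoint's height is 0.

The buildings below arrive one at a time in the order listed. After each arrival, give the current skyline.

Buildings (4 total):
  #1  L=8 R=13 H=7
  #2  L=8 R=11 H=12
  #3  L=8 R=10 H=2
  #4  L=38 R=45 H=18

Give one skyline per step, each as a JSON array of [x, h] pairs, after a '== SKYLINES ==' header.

== SKYLINES ==
[[8,7],[13,0]]
[[8,12],[11,7],[13,0]]
[[8,12],[11,7],[13,0]]
[[8,12],[11,7],[13,0],[38,18],[45,0]]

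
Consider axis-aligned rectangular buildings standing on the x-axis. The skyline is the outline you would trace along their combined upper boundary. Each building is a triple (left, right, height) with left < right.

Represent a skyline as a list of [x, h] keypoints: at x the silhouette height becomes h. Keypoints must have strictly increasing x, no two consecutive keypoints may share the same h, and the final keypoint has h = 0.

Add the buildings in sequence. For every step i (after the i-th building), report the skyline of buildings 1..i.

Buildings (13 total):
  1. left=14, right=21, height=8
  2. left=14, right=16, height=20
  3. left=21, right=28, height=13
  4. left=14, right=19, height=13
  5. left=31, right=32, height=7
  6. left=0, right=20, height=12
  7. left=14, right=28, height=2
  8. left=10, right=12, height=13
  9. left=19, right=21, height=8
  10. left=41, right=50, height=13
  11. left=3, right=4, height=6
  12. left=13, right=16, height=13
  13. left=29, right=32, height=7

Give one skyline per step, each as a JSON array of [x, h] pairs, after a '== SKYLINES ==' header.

== SKYLINES ==
[[14,8],[21,0]]
[[14,20],[16,8],[21,0]]
[[14,20],[16,8],[21,13],[28,0]]
[[14,20],[16,13],[19,8],[21,13],[28,0]]
[[14,20],[16,13],[19,8],[21,13],[28,0],[31,7],[32,0]]
[[0,12],[14,20],[16,13],[19,12],[20,8],[21,13],[28,0],[31,7],[32,0]]
[[0,12],[14,20],[16,13],[19,12],[20,8],[21,13],[28,0],[31,7],[32,0]]
[[0,12],[10,13],[12,12],[14,20],[16,13],[19,12],[20,8],[21,13],[28,0],[31,7],[32,0]]
[[0,12],[10,13],[12,12],[14,20],[16,13],[19,12],[20,8],[21,13],[28,0],[31,7],[32,0]]
[[0,12],[10,13],[12,12],[14,20],[16,13],[19,12],[20,8],[21,13],[28,0],[31,7],[32,0],[41,13],[50,0]]
[[0,12],[10,13],[12,12],[14,20],[16,13],[19,12],[20,8],[21,13],[28,0],[31,7],[32,0],[41,13],[50,0]]
[[0,12],[10,13],[12,12],[13,13],[14,20],[16,13],[19,12],[20,8],[21,13],[28,0],[31,7],[32,0],[41,13],[50,0]]
[[0,12],[10,13],[12,12],[13,13],[14,20],[16,13],[19,12],[20,8],[21,13],[28,0],[29,7],[32,0],[41,13],[50,0]]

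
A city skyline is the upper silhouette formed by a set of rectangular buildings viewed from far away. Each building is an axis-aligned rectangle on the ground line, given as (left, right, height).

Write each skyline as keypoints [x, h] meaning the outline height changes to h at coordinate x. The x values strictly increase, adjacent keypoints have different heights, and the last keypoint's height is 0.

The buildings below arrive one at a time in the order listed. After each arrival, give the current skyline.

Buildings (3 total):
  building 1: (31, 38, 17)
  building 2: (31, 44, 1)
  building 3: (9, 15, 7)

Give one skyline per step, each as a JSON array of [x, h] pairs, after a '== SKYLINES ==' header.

== SKYLINES ==
[[31,17],[38,0]]
[[31,17],[38,1],[44,0]]
[[9,7],[15,0],[31,17],[38,1],[44,0]]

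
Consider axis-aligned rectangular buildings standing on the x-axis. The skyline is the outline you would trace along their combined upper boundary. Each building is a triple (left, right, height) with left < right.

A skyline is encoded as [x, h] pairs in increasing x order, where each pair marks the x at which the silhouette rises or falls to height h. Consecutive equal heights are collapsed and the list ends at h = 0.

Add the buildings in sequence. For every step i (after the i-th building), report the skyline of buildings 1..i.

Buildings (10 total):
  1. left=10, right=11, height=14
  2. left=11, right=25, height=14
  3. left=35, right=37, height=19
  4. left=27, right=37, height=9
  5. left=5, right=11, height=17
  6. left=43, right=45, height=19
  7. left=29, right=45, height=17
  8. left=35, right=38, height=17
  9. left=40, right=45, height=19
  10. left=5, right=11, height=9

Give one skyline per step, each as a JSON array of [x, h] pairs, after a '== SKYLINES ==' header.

== SKYLINES ==
[[10,14],[11,0]]
[[10,14],[25,0]]
[[10,14],[25,0],[35,19],[37,0]]
[[10,14],[25,0],[27,9],[35,19],[37,0]]
[[5,17],[11,14],[25,0],[27,9],[35,19],[37,0]]
[[5,17],[11,14],[25,0],[27,9],[35,19],[37,0],[43,19],[45,0]]
[[5,17],[11,14],[25,0],[27,9],[29,17],[35,19],[37,17],[43,19],[45,0]]
[[5,17],[11,14],[25,0],[27,9],[29,17],[35,19],[37,17],[43,19],[45,0]]
[[5,17],[11,14],[25,0],[27,9],[29,17],[35,19],[37,17],[40,19],[45,0]]
[[5,17],[11,14],[25,0],[27,9],[29,17],[35,19],[37,17],[40,19],[45,0]]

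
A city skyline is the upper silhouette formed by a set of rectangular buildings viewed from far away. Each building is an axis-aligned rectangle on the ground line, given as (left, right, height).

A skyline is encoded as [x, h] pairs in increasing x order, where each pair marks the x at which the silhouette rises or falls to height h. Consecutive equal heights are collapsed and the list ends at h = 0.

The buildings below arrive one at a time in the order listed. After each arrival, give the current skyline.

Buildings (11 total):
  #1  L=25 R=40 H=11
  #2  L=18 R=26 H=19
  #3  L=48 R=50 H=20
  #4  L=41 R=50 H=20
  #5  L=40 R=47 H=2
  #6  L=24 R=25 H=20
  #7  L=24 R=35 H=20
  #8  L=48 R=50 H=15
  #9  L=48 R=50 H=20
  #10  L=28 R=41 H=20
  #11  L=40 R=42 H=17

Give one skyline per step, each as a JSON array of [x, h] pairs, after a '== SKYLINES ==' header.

== SKYLINES ==
[[25,11],[40,0]]
[[18,19],[26,11],[40,0]]
[[18,19],[26,11],[40,0],[48,20],[50,0]]
[[18,19],[26,11],[40,0],[41,20],[50,0]]
[[18,19],[26,11],[40,2],[41,20],[50,0]]
[[18,19],[24,20],[25,19],[26,11],[40,2],[41,20],[50,0]]
[[18,19],[24,20],[35,11],[40,2],[41,20],[50,0]]
[[18,19],[24,20],[35,11],[40,2],[41,20],[50,0]]
[[18,19],[24,20],[35,11],[40,2],[41,20],[50,0]]
[[18,19],[24,20],[50,0]]
[[18,19],[24,20],[50,0]]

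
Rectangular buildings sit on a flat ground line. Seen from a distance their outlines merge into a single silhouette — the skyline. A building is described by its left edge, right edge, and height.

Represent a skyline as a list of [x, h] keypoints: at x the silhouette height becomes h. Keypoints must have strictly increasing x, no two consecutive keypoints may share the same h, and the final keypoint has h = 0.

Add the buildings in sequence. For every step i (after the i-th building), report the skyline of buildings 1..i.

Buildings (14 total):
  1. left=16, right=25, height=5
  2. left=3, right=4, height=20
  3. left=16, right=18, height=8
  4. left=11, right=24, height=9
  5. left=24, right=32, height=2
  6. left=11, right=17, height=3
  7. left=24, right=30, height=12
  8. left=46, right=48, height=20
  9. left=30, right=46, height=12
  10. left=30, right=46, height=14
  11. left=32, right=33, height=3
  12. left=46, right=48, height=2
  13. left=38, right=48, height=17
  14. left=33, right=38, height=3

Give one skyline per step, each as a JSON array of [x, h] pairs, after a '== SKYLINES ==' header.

== SKYLINES ==
[[16,5],[25,0]]
[[3,20],[4,0],[16,5],[25,0]]
[[3,20],[4,0],[16,8],[18,5],[25,0]]
[[3,20],[4,0],[11,9],[24,5],[25,0]]
[[3,20],[4,0],[11,9],[24,5],[25,2],[32,0]]
[[3,20],[4,0],[11,9],[24,5],[25,2],[32,0]]
[[3,20],[4,0],[11,9],[24,12],[30,2],[32,0]]
[[3,20],[4,0],[11,9],[24,12],[30,2],[32,0],[46,20],[48,0]]
[[3,20],[4,0],[11,9],[24,12],[46,20],[48,0]]
[[3,20],[4,0],[11,9],[24,12],[30,14],[46,20],[48,0]]
[[3,20],[4,0],[11,9],[24,12],[30,14],[46,20],[48,0]]
[[3,20],[4,0],[11,9],[24,12],[30,14],[46,20],[48,0]]
[[3,20],[4,0],[11,9],[24,12],[30,14],[38,17],[46,20],[48,0]]
[[3,20],[4,0],[11,9],[24,12],[30,14],[38,17],[46,20],[48,0]]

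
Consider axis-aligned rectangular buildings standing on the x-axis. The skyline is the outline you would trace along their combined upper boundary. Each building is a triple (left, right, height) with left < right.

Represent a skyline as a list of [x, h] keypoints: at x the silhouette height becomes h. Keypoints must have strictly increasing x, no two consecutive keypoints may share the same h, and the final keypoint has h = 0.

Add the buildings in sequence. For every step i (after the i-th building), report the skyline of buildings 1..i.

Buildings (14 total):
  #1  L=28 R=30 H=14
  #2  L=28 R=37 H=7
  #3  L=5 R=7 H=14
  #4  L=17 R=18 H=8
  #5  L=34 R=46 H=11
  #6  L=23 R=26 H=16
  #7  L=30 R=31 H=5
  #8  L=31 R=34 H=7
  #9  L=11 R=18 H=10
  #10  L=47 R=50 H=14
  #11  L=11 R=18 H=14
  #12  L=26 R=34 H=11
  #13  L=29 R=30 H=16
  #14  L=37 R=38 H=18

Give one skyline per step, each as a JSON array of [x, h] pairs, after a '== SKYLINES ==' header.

== SKYLINES ==
[[28,14],[30,0]]
[[28,14],[30,7],[37,0]]
[[5,14],[7,0],[28,14],[30,7],[37,0]]
[[5,14],[7,0],[17,8],[18,0],[28,14],[30,7],[37,0]]
[[5,14],[7,0],[17,8],[18,0],[28,14],[30,7],[34,11],[46,0]]
[[5,14],[7,0],[17,8],[18,0],[23,16],[26,0],[28,14],[30,7],[34,11],[46,0]]
[[5,14],[7,0],[17,8],[18,0],[23,16],[26,0],[28,14],[30,7],[34,11],[46,0]]
[[5,14],[7,0],[17,8],[18,0],[23,16],[26,0],[28,14],[30,7],[34,11],[46,0]]
[[5,14],[7,0],[11,10],[18,0],[23,16],[26,0],[28,14],[30,7],[34,11],[46,0]]
[[5,14],[7,0],[11,10],[18,0],[23,16],[26,0],[28,14],[30,7],[34,11],[46,0],[47,14],[50,0]]
[[5,14],[7,0],[11,14],[18,0],[23,16],[26,0],[28,14],[30,7],[34,11],[46,0],[47,14],[50,0]]
[[5,14],[7,0],[11,14],[18,0],[23,16],[26,11],[28,14],[30,11],[46,0],[47,14],[50,0]]
[[5,14],[7,0],[11,14],[18,0],[23,16],[26,11],[28,14],[29,16],[30,11],[46,0],[47,14],[50,0]]
[[5,14],[7,0],[11,14],[18,0],[23,16],[26,11],[28,14],[29,16],[30,11],[37,18],[38,11],[46,0],[47,14],[50,0]]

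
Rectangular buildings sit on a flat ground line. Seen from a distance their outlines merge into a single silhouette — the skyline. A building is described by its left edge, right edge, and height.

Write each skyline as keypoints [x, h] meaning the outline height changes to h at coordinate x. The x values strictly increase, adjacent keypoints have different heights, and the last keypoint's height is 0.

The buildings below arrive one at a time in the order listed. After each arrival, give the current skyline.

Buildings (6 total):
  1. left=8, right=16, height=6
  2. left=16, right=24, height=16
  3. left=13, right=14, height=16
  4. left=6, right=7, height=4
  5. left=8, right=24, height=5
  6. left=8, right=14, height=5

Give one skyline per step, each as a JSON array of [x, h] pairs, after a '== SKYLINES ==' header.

== SKYLINES ==
[[8,6],[16,0]]
[[8,6],[16,16],[24,0]]
[[8,6],[13,16],[14,6],[16,16],[24,0]]
[[6,4],[7,0],[8,6],[13,16],[14,6],[16,16],[24,0]]
[[6,4],[7,0],[8,6],[13,16],[14,6],[16,16],[24,0]]
[[6,4],[7,0],[8,6],[13,16],[14,6],[16,16],[24,0]]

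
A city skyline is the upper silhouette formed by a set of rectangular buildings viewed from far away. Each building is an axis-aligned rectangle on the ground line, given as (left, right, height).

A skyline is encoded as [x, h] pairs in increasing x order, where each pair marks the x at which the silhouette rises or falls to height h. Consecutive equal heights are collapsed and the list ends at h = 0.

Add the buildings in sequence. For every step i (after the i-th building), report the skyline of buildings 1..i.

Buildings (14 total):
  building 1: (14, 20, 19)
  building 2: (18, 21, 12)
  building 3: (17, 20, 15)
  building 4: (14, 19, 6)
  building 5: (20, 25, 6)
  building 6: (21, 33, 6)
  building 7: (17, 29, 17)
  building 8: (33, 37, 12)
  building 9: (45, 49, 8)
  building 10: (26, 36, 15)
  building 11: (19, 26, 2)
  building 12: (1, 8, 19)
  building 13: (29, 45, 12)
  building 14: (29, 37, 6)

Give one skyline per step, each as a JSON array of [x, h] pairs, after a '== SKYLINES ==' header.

== SKYLINES ==
[[14,19],[20,0]]
[[14,19],[20,12],[21,0]]
[[14,19],[20,12],[21,0]]
[[14,19],[20,12],[21,0]]
[[14,19],[20,12],[21,6],[25,0]]
[[14,19],[20,12],[21,6],[33,0]]
[[14,19],[20,17],[29,6],[33,0]]
[[14,19],[20,17],[29,6],[33,12],[37,0]]
[[14,19],[20,17],[29,6],[33,12],[37,0],[45,8],[49,0]]
[[14,19],[20,17],[29,15],[36,12],[37,0],[45,8],[49,0]]
[[14,19],[20,17],[29,15],[36,12],[37,0],[45,8],[49,0]]
[[1,19],[8,0],[14,19],[20,17],[29,15],[36,12],[37,0],[45,8],[49,0]]
[[1,19],[8,0],[14,19],[20,17],[29,15],[36,12],[45,8],[49,0]]
[[1,19],[8,0],[14,19],[20,17],[29,15],[36,12],[45,8],[49,0]]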